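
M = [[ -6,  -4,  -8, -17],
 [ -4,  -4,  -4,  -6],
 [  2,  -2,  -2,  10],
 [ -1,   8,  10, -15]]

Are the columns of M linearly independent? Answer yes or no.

Row reduce M to echelon form.
R2 ← R2 − (2/3)·R1: [0, -4/3, 4/3, 16/3]
R3 ← R3 + (1/3)·R1: [0, -10/3, -14/3, 13/3]
R4 ← R4 − (1/6)·R1: [0, 26/3, 34/3, -73/6]
R3 ← R3 − (5/2)·R2: [0, 0, -8, -9]
R4 ← R4 + (13/2)·R2: [0, 0, 20, 45/2]
R4 ← R4 + (5/2)·R3: [0, 0, 0, 0]
3 pivots among 4 columns.
Only 3 < 4 pivot columns, so the columns are linearly dependent.

no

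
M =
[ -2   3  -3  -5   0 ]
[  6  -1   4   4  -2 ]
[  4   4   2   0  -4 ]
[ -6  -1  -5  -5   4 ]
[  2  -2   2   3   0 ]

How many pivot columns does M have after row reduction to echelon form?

Row reduce to echelon form.
R2 ← R2 + (3)·R1: [0, 8, -5, -11, -2]
R3 ← R3 + (2)·R1: [0, 10, -4, -10, -4]
R4 ← R4 − (3)·R1: [0, -10, 4, 10, 4]
R5 ← R5 + R1: [0, 1, -1, -2, 0]
R3 ← R3 − (5/4)·R2: [0, 0, 9/4, 15/4, -3/2]
R4 ← R4 + (5/4)·R2: [0, 0, -9/4, -15/4, 3/2]
R5 ← R5 − (1/8)·R2: [0, 0, -3/8, -5/8, 1/4]
R4 ← R4 + R3: [0, 0, 0, 0, 0]
R5 ← R5 + (1/6)·R3: [0, 0, 0, 0, 0]
Echelon form has 3 nonzero rows, so rank(M) = 3.
Each nonzero row contributes one pivot column: 3 pivot columns.

3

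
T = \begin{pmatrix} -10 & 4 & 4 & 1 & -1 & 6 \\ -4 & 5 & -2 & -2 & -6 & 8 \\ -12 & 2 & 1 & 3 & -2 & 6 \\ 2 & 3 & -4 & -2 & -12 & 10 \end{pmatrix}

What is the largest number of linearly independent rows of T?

4

Row reduce to echelon form.
R2 ← R2 − (2/5)·R1: [0, 17/5, -18/5, -12/5, -28/5, 28/5]
R3 ← R3 − (6/5)·R1: [0, -14/5, -19/5, 9/5, -4/5, -6/5]
R4 ← R4 + (1/5)·R1: [0, 19/5, -16/5, -9/5, -61/5, 56/5]
R3 ← R3 + (14/17)·R2: [0, 0, -115/17, -3/17, -92/17, 58/17]
R4 ← R4 − (19/17)·R2: [0, 0, 14/17, 15/17, -101/17, 84/17]
R4 ← R4 + (14/115)·R3: [0, 0, 0, 99/115, -33/5, 616/115]
Echelon form has 4 nonzero rows, so rank(T) = 4.
The rank gives the maximum number of linearly independent rows: 4.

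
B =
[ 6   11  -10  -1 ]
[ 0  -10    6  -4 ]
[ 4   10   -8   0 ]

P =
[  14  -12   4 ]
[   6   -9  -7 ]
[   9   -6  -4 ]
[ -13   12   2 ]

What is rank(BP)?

First compute BP:
[[ 73, -123, -15],
 [ 46,   6,  38],
 [ 44, -90, -22]]
Now row reduce the product.
R2 ← R2 − (46/73)·R1: [0, 6096/73, 3464/73]
R3 ← R3 − (44/73)·R1: [0, -1158/73, -946/73]
R3 ← R3 + (193/1016)·R2: [0, 0, -501/127]
3 nonzero rows, so rank(BP) = 3.

3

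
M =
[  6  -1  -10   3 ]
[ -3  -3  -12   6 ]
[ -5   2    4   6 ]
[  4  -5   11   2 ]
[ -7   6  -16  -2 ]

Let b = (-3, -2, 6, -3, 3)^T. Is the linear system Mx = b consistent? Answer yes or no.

Row reduce the augmented matrix [M | b].
R2 ← R2 + (1/2)·R1: [0, -7/2, -17, 15/2, -7/2]
R3 ← R3 + (5/6)·R1: [0, 7/6, -13/3, 17/2, 7/2]
R4 ← R4 − (2/3)·R1: [0, -13/3, 53/3, 0, -1]
R5 ← R5 + (7/6)·R1: [0, 29/6, -83/3, 3/2, -1/2]
R3 ← R3 + (1/3)·R2: [0, 0, -10, 11, 7/3]
R4 ← R4 − (26/21)·R2: [0, 0, 271/7, -65/7, 10/3]
R5 ← R5 + (29/21)·R2: [0, 0, -358/7, 83/7, -16/3]
R4 ← R4 + (271/70)·R3: [0, 0, 0, 333/10, 371/30]
R5 ← R5 − (179/35)·R3: [0, 0, 0, -222/5, -259/15]
R5 ← R5 + (4/3)·R4: [0, 0, 0, 0, -7/9]
The echelon form has 5 nonzero rows; the last pivot sits in the augmented column, so rank(M) = 4 but rank([M|b]) = 5.
Since the ranks differ, the system is inconsistent.

no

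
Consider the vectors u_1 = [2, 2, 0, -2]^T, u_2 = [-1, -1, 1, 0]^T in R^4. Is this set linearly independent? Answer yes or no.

Form the matrix with these vectors as rows and row reduce.
R2 ← R2 + (1/2)·R1: [0, 0, 1, -1]
2 nonzero rows, so the 2 vectors span a space of dimension 2.
Since 2 = 2, the vectors are linearly independent.

yes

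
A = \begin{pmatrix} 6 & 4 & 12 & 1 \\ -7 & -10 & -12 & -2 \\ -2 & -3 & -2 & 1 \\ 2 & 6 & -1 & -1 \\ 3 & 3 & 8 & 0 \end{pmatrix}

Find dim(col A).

4

Row reduce to echelon form.
R2 ← R2 + (7/6)·R1: [0, -16/3, 2, -5/6]
R3 ← R3 + (1/3)·R1: [0, -5/3, 2, 4/3]
R4 ← R4 − (1/3)·R1: [0, 14/3, -5, -4/3]
R5 ← R5 − (1/2)·R1: [0, 1, 2, -1/2]
R3 ← R3 − (5/16)·R2: [0, 0, 11/8, 51/32]
R4 ← R4 + (7/8)·R2: [0, 0, -13/4, -33/16]
R5 ← R5 + (3/16)·R2: [0, 0, 19/8, -21/32]
R4 ← R4 + (26/11)·R3: [0, 0, 0, 75/44]
R5 ← R5 − (19/11)·R3: [0, 0, 0, -75/22]
R5 ← R5 + (2)·R4: [0, 0, 0, 0]
Echelon form has 4 nonzero rows, so rank(A) = 4.
The column space has dimension equal to the rank: 4.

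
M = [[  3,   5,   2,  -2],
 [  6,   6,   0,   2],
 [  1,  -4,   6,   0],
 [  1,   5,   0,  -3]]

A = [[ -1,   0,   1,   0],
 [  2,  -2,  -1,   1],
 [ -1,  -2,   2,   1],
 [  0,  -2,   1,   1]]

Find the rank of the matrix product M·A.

2

First compute MA:
[[  5, -10,   0,   5],
 [  6, -16,   2,   8],
 [-15,  -4,  17,   2],
 [  9,  -4,  -7,   2]]
Now row reduce the product.
R2 ← R2 − (6/5)·R1: [0, -4, 2, 2]
R3 ← R3 + (3)·R1: [0, -34, 17, 17]
R4 ← R4 − (9/5)·R1: [0, 14, -7, -7]
R3 ← R3 − (17/2)·R2: [0, 0, 0, 0]
R4 ← R4 + (7/2)·R2: [0, 0, 0, 0]
2 nonzero rows, so rank(MA) = 2.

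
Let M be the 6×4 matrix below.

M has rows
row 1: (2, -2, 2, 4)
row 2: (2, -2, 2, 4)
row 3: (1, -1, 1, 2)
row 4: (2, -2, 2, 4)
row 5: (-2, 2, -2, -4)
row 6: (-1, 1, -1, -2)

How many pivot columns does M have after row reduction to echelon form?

Row reduce to echelon form.
R2 ← R2 − R1: [0, 0, 0, 0]
R3 ← R3 − (1/2)·R1: [0, 0, 0, 0]
R4 ← R4 − R1: [0, 0, 0, 0]
R5 ← R5 + R1: [0, 0, 0, 0]
R6 ← R6 + (1/2)·R1: [0, 0, 0, 0]
Echelon form has 1 nonzero row, so rank(M) = 1.
Each nonzero row contributes one pivot column: 1 pivot columns.

1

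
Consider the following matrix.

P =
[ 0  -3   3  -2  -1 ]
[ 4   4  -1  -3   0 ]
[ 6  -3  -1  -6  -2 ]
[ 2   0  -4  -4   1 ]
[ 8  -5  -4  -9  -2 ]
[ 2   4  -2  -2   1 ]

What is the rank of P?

Row reduce to echelon form.
Swap R1 ↔ R2
R3 ← R3 − (3/2)·R1: [0, -9, 1/2, -3/2, -2]
R4 ← R4 − (1/2)·R1: [0, -2, -7/2, -5/2, 1]
R5 ← R5 − (2)·R1: [0, -13, -2, -3, -2]
R6 ← R6 − (1/2)·R1: [0, 2, -3/2, -1/2, 1]
R3 ← R3 − (3)·R2: [0, 0, -17/2, 9/2, 1]
R4 ← R4 − (2/3)·R2: [0, 0, -11/2, -7/6, 5/3]
R5 ← R5 − (13/3)·R2: [0, 0, -15, 17/3, 7/3]
R6 ← R6 + (2/3)·R2: [0, 0, 1/2, -11/6, 1/3]
R4 ← R4 − (11/17)·R3: [0, 0, 0, -208/51, 52/51]
R5 ← R5 − (30/17)·R3: [0, 0, 0, -116/51, 29/51]
R6 ← R6 + (1/17)·R3: [0, 0, 0, -80/51, 20/51]
R5 ← R5 − (29/52)·R4: [0, 0, 0, 0, 0]
R6 ← R6 − (5/13)·R4: [0, 0, 0, 0, 0]
Echelon form has 4 nonzero rows, so rank(P) = 4.

4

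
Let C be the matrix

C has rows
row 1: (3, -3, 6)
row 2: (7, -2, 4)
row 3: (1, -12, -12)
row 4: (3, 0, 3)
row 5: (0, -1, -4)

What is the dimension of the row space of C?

3

Row reduce to echelon form.
R2 ← R2 − (7/3)·R1: [0, 5, -10]
R3 ← R3 − (1/3)·R1: [0, -11, -14]
R4 ← R4 − R1: [0, 3, -3]
R3 ← R3 + (11/5)·R2: [0, 0, -36]
R4 ← R4 − (3/5)·R2: [0, 0, 3]
R5 ← R5 + (1/5)·R2: [0, 0, -6]
R4 ← R4 + (1/12)·R3: [0, 0, 0]
R5 ← R5 − (1/6)·R3: [0, 0, 0]
Echelon form has 3 nonzero rows, so rank(C) = 3.
The row space has dimension equal to the rank: 3.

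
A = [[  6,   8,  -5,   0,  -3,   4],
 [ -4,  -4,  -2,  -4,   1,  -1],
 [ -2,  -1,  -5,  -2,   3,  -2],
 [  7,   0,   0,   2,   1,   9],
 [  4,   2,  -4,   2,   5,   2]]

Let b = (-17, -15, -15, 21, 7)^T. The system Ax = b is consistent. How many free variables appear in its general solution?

1

Row reduce the augmented matrix [A | b].
R2 ← R2 + (2/3)·R1: [0, 4/3, -16/3, -4, -1, 5/3, -79/3]
R3 ← R3 + (1/3)·R1: [0, 5/3, -20/3, -2, 2, -2/3, -62/3]
R4 ← R4 − (7/6)·R1: [0, -28/3, 35/6, 2, 9/2, 13/3, 245/6]
R5 ← R5 − (2/3)·R1: [0, -10/3, -2/3, 2, 7, -2/3, 55/3]
R3 ← R3 − (5/4)·R2: [0, 0, 0, 3, 13/4, -11/4, 49/4]
R4 ← R4 + (7)·R2: [0, 0, -63/2, -26, -5/2, 16, -287/2]
R5 ← R5 + (5/2)·R2: [0, 0, -14, -8, 9/2, 7/2, -95/2]
Swap R3 ↔ R4
R5 ← R5 − (4/9)·R3: [0, 0, 0, 32/9, 101/18, -65/18, 293/18]
R5 ← R5 − (32/27)·R4: [0, 0, 0, 0, 95/54, -19/54, 95/54]
The echelon form has 5 nonzero rows, and every pivot lies in the first 6 columns, so rank(A) = rank([A|b]) = 5.
The system is consistent.
Free variables = (unknowns) − (rank) = 6 − 5 = 1.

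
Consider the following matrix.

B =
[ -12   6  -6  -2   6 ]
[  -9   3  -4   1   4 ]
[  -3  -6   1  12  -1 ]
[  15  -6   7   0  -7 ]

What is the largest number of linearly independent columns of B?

Row reduce to echelon form.
R2 ← R2 − (3/4)·R1: [0, -3/2, 1/2, 5/2, -1/2]
R3 ← R3 − (1/4)·R1: [0, -15/2, 5/2, 25/2, -5/2]
R4 ← R4 + (5/4)·R1: [0, 3/2, -1/2, -5/2, 1/2]
R3 ← R3 − (5)·R2: [0, 0, 0, 0, 0]
R4 ← R4 + R2: [0, 0, 0, 0, 0]
Echelon form has 2 nonzero rows, so rank(B) = 2.
The rank gives the maximum number of linearly independent columns: 2.

2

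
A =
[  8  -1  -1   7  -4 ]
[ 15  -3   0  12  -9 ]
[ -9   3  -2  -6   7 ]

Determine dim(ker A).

3

Row reduce to echelon form.
R2 ← R2 − (15/8)·R1: [0, -9/8, 15/8, -9/8, -3/2]
R3 ← R3 + (9/8)·R1: [0, 15/8, -25/8, 15/8, 5/2]
R3 ← R3 + (5/3)·R2: [0, 0, 0, 0, 0]
2 nonzero rows, so rank(A) = 2.
A has 5 columns; by rank–nullity, nullity = 5 − 2 = 3.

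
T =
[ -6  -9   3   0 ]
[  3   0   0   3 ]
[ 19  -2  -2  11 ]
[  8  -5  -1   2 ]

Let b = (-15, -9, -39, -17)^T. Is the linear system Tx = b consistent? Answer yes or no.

Row reduce the augmented matrix [T | b].
R2 ← R2 + (1/2)·R1: [0, -9/2, 3/2, 3, -33/2]
R3 ← R3 + (19/6)·R1: [0, -61/2, 15/2, 11, -173/2]
R4 ← R4 + (4/3)·R1: [0, -17, 3, 2, -37]
R3 ← R3 − (61/9)·R2: [0, 0, -8/3, -28/3, 76/3]
R4 ← R4 − (34/9)·R2: [0, 0, -8/3, -28/3, 76/3]
R4 ← R4 − R3: [0, 0, 0, 0, 0]
The echelon form has 3 nonzero rows, and every pivot lies in the first 4 columns, so rank(T) = rank([T|b]) = 3.
The system is consistent.

yes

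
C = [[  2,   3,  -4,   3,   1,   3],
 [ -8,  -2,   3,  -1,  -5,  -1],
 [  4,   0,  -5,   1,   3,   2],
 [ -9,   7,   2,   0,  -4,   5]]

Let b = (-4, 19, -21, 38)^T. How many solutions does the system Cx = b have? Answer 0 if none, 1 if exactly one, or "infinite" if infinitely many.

infinite

Row reduce the augmented matrix [C | b].
R2 ← R2 + (4)·R1: [0, 10, -13, 11, -1, 11, 3]
R3 ← R3 − (2)·R1: [0, -6, 3, -5, 1, -4, -13]
R4 ← R4 + (9/2)·R1: [0, 41/2, -16, 27/2, 1/2, 37/2, 20]
R3 ← R3 + (3/5)·R2: [0, 0, -24/5, 8/5, 2/5, 13/5, -56/5]
R4 ← R4 − (41/20)·R2: [0, 0, 213/20, -181/20, 51/20, -81/20, 277/20]
R4 ← R4 + (71/32)·R3: [0, 0, 0, -11/2, 55/16, 55/32, -11]
The echelon form has 4 nonzero rows, and every pivot lies in the first 6 columns, so rank(C) = rank([C|b]) = 4.
The system is consistent.
rank = 4 < 6 unknowns, so there are infinitely many solutions.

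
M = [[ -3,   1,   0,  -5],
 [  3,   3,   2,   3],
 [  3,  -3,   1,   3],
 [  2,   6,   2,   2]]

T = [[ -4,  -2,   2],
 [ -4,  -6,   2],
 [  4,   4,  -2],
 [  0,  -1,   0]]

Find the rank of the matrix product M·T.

First compute MT:
[[  8,   5,  -4],
 [-16, -19,   8],
 [  4,  13,  -2],
 [-24, -34,  12]]
Now row reduce the product.
R2 ← R2 + (2)·R1: [0, -9, 0]
R3 ← R3 − (1/2)·R1: [0, 21/2, 0]
R4 ← R4 + (3)·R1: [0, -19, 0]
R3 ← R3 + (7/6)·R2: [0, 0, 0]
R4 ← R4 − (19/9)·R2: [0, 0, 0]
2 nonzero rows, so rank(MT) = 2.

2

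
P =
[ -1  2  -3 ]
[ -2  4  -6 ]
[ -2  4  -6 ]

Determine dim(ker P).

2

Row reduce to echelon form.
R2 ← R2 − (2)·R1: [0, 0, 0]
R3 ← R3 − (2)·R1: [0, 0, 0]
1 nonzero row, so rank(P) = 1.
P has 3 columns; by rank–nullity, nullity = 3 − 1 = 2.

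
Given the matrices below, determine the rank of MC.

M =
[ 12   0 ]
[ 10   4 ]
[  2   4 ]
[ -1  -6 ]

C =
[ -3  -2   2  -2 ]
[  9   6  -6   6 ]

1

First compute MC:
[[-36, -24,  24, -24],
 [  6,   4,  -4,   4],
 [ 30,  20, -20,  20],
 [-51, -34,  34, -34]]
Now row reduce the product.
R2 ← R2 + (1/6)·R1: [0, 0, 0, 0]
R3 ← R3 + (5/6)·R1: [0, 0, 0, 0]
R4 ← R4 − (17/12)·R1: [0, 0, 0, 0]
1 nonzero row, so rank(MC) = 1.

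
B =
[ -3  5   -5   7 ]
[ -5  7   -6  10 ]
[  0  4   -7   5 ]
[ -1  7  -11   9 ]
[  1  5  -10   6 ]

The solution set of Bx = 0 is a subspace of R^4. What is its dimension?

Row reduce to echelon form.
R2 ← R2 − (5/3)·R1: [0, -4/3, 7/3, -5/3]
R4 ← R4 − (1/3)·R1: [0, 16/3, -28/3, 20/3]
R5 ← R5 + (1/3)·R1: [0, 20/3, -35/3, 25/3]
R3 ← R3 + (3)·R2: [0, 0, 0, 0]
R4 ← R4 + (4)·R2: [0, 0, 0, 0]
R5 ← R5 + (5)·R2: [0, 0, 0, 0]
2 nonzero rows, so rank(B) = 2.
B has 4 columns; by rank–nullity, nullity = 4 − 2 = 2.

2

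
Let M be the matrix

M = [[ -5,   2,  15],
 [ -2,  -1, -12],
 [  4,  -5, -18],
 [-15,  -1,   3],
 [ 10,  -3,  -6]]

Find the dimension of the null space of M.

0

Row reduce to echelon form.
R2 ← R2 − (2/5)·R1: [0, -9/5, -18]
R3 ← R3 + (4/5)·R1: [0, -17/5, -6]
R4 ← R4 − (3)·R1: [0, -7, -42]
R5 ← R5 + (2)·R1: [0, 1, 24]
R3 ← R3 − (17/9)·R2: [0, 0, 28]
R4 ← R4 − (35/9)·R2: [0, 0, 28]
R5 ← R5 + (5/9)·R2: [0, 0, 14]
R4 ← R4 − R3: [0, 0, 0]
R5 ← R5 − (1/2)·R3: [0, 0, 0]
3 nonzero rows, so rank(M) = 3.
M has 3 columns; by rank–nullity, nullity = 3 − 3 = 0.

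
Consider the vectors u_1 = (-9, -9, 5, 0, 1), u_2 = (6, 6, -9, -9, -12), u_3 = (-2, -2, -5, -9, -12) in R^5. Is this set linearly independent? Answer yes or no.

yes

Form the matrix with these vectors as rows and row reduce.
R2 ← R2 + (2/3)·R1: [0, 0, -17/3, -9, -34/3]
R3 ← R3 − (2/9)·R1: [0, 0, -55/9, -9, -110/9]
R3 ← R3 − (55/51)·R2: [0, 0, 0, 12/17, 0]
3 nonzero rows, so the 3 vectors span a space of dimension 3.
Since 3 = 3, the vectors are linearly independent.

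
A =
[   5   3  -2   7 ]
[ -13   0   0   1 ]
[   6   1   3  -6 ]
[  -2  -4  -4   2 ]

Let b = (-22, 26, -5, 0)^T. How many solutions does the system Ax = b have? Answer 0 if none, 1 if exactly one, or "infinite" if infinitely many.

1

Row reduce the augmented matrix [A | b].
R2 ← R2 + (13/5)·R1: [0, 39/5, -26/5, 96/5, -156/5]
R3 ← R3 − (6/5)·R1: [0, -13/5, 27/5, -72/5, 107/5]
R4 ← R4 + (2/5)·R1: [0, -14/5, -24/5, 24/5, -44/5]
R3 ← R3 + (1/3)·R2: [0, 0, 11/3, -8, 11]
R4 ← R4 + (14/39)·R2: [0, 0, -20/3, 152/13, -20]
R4 ← R4 + (20/11)·R3: [0, 0, 0, -408/143, 0]
The echelon form has 4 nonzero rows, and every pivot lies in the first 4 columns, so rank(A) = rank([A|b]) = 4.
The system is consistent.
rank = 4 = number of unknowns, so the solution is unique.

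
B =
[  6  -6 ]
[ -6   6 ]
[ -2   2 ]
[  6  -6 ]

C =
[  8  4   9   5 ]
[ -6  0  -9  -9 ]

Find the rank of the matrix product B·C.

1

First compute BC:
[[ 84,  24, 108,  84],
 [-84, -24, -108, -84],
 [-28,  -8, -36, -28],
 [ 84,  24, 108,  84]]
Now row reduce the product.
R2 ← R2 + R1: [0, 0, 0, 0]
R3 ← R3 + (1/3)·R1: [0, 0, 0, 0]
R4 ← R4 − R1: [0, 0, 0, 0]
1 nonzero row, so rank(BC) = 1.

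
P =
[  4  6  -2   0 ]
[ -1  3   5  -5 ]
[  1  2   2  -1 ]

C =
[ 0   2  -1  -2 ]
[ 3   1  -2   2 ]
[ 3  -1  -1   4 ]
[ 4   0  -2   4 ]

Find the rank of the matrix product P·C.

2

First compute PC:
[[ 12,  16, -14,  -4],
 [  4,  -4,   0,   8],
 [  8,   2,  -5,   6]]
Now row reduce the product.
R2 ← R2 − (1/3)·R1: [0, -28/3, 14/3, 28/3]
R3 ← R3 − (2/3)·R1: [0, -26/3, 13/3, 26/3]
R3 ← R3 − (13/14)·R2: [0, 0, 0, 0]
2 nonzero rows, so rank(PC) = 2.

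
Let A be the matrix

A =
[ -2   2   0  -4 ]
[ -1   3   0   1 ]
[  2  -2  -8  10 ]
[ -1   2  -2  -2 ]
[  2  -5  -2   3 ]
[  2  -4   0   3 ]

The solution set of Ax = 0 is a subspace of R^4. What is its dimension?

0

Row reduce to echelon form.
R2 ← R2 − (1/2)·R1: [0, 2, 0, 3]
R3 ← R3 + R1: [0, 0, -8, 6]
R4 ← R4 − (1/2)·R1: [0, 1, -2, 0]
R5 ← R5 + R1: [0, -3, -2, -1]
R6 ← R6 + R1: [0, -2, 0, -1]
R4 ← R4 − (1/2)·R2: [0, 0, -2, -3/2]
R5 ← R5 + (3/2)·R2: [0, 0, -2, 7/2]
R6 ← R6 + R2: [0, 0, 0, 2]
R4 ← R4 − (1/4)·R3: [0, 0, 0, -3]
R5 ← R5 − (1/4)·R3: [0, 0, 0, 2]
R5 ← R5 + (2/3)·R4: [0, 0, 0, 0]
R6 ← R6 + (2/3)·R4: [0, 0, 0, 0]
4 nonzero rows, so rank(A) = 4.
A has 4 columns; by rank–nullity, nullity = 4 − 4 = 0.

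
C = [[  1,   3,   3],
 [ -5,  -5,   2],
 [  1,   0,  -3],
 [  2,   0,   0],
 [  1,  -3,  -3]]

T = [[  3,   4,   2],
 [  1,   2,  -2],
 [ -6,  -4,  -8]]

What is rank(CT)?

First compute CT:
[[-12,  -2, -28],
 [-32, -38, -16],
 [ 21,  16,  26],
 [  6,   8,   4],
 [ 18,  10,  32]]
Now row reduce the product.
R2 ← R2 − (8/3)·R1: [0, -98/3, 176/3]
R3 ← R3 + (7/4)·R1: [0, 25/2, -23]
R4 ← R4 + (1/2)·R1: [0, 7, -10]
R5 ← R5 + (3/2)·R1: [0, 7, -10]
R3 ← R3 + (75/196)·R2: [0, 0, -27/49]
R4 ← R4 + (3/14)·R2: [0, 0, 18/7]
R5 ← R5 + (3/14)·R2: [0, 0, 18/7]
R4 ← R4 + (14/3)·R3: [0, 0, 0]
R5 ← R5 + (14/3)·R3: [0, 0, 0]
3 nonzero rows, so rank(CT) = 3.

3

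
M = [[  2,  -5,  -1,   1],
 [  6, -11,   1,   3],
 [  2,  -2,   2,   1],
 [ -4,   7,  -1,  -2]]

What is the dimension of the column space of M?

Row reduce to echelon form.
R2 ← R2 − (3)·R1: [0, 4, 4, 0]
R3 ← R3 − R1: [0, 3, 3, 0]
R4 ← R4 + (2)·R1: [0, -3, -3, 0]
R3 ← R3 − (3/4)·R2: [0, 0, 0, 0]
R4 ← R4 + (3/4)·R2: [0, 0, 0, 0]
Echelon form has 2 nonzero rows, so rank(M) = 2.
The column space has dimension equal to the rank: 2.

2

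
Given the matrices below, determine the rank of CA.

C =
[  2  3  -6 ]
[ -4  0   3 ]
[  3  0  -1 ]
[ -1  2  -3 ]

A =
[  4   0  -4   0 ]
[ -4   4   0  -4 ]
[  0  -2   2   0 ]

First compute CA:
[[ -4,  24, -20, -12],
 [-16,  -6,  22,   0],
 [ 12,   2, -14,   0],
 [-12,  14,  -2,  -8]]
Now row reduce the product.
R2 ← R2 − (4)·R1: [0, -102, 102, 48]
R3 ← R3 + (3)·R1: [0, 74, -74, -36]
R4 ← R4 − (3)·R1: [0, -58, 58, 28]
R3 ← R3 + (37/51)·R2: [0, 0, 0, -20/17]
R4 ← R4 − (29/51)·R2: [0, 0, 0, 12/17]
R4 ← R4 + (3/5)·R3: [0, 0, 0, 0]
3 nonzero rows, so rank(CA) = 3.

3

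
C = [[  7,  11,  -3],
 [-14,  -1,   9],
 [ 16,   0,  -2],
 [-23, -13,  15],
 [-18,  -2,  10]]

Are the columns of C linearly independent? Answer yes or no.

yes

Row reduce C to echelon form.
R2 ← R2 + (2)·R1: [0, 21, 3]
R3 ← R3 − (16/7)·R1: [0, -176/7, 34/7]
R4 ← R4 + (23/7)·R1: [0, 162/7, 36/7]
R5 ← R5 + (18/7)·R1: [0, 184/7, 16/7]
R3 ← R3 + (176/147)·R2: [0, 0, 414/49]
R4 ← R4 − (54/49)·R2: [0, 0, 90/49]
R5 ← R5 − (184/147)·R2: [0, 0, -72/49]
R4 ← R4 − (5/23)·R3: [0, 0, 0]
R5 ← R5 + (4/23)·R3: [0, 0, 0]
3 pivots among 3 columns.
Every column is a pivot column, so the columns are linearly independent.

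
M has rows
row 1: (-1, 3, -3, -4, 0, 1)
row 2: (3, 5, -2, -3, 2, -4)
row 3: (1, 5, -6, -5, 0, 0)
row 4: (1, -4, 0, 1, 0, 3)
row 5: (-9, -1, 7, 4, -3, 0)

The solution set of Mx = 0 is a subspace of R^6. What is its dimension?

2

Row reduce to echelon form.
R2 ← R2 + (3)·R1: [0, 14, -11, -15, 2, -1]
R3 ← R3 + R1: [0, 8, -9, -9, 0, 1]
R4 ← R4 + R1: [0, -1, -3, -3, 0, 4]
R5 ← R5 − (9)·R1: [0, -28, 34, 40, -3, -9]
R3 ← R3 − (4/7)·R2: [0, 0, -19/7, -3/7, -8/7, 11/7]
R4 ← R4 + (1/14)·R2: [0, 0, -53/14, -57/14, 1/7, 55/14]
R5 ← R5 + (2)·R2: [0, 0, 12, 10, 1, -11]
R4 ← R4 − (53/38)·R3: [0, 0, 0, -66/19, 33/19, 33/19]
R5 ← R5 + (84/19)·R3: [0, 0, 0, 154/19, -77/19, -77/19]
R5 ← R5 + (7/3)·R4: [0, 0, 0, 0, 0, 0]
4 nonzero rows, so rank(M) = 4.
M has 6 columns; by rank–nullity, nullity = 6 − 4 = 2.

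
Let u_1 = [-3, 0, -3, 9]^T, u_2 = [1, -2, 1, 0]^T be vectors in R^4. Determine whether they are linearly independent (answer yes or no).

yes

Form the matrix with these vectors as rows and row reduce.
R2 ← R2 + (1/3)·R1: [0, -2, 0, 3]
2 nonzero rows, so the 2 vectors span a space of dimension 2.
Since 2 = 2, the vectors are linearly independent.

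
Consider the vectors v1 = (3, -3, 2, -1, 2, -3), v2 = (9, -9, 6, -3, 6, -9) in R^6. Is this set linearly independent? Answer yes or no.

Form the matrix with these vectors as rows and row reduce.
R2 ← R2 − (3)·R1: [0, 0, 0, 0, 0, 0]
1 nonzero row, so the 2 vectors span a space of dimension 1.
Since 1 < 2, the vectors are linearly dependent.

no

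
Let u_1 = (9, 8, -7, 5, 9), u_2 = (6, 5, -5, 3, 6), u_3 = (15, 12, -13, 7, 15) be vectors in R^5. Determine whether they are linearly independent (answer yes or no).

Form the matrix with these vectors as rows and row reduce.
R2 ← R2 − (2/3)·R1: [0, -1/3, -1/3, -1/3, 0]
R3 ← R3 − (5/3)·R1: [0, -4/3, -4/3, -4/3, 0]
R3 ← R3 − (4)·R2: [0, 0, 0, 0, 0]
2 nonzero rows, so the 3 vectors span a space of dimension 2.
Since 2 < 3, the vectors are linearly dependent.

no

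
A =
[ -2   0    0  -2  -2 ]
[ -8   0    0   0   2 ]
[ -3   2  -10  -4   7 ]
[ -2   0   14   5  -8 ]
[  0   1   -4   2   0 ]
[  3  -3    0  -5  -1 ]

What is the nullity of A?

Row reduce to echelon form.
R2 ← R2 − (4)·R1: [0, 0, 0, 8, 10]
R3 ← R3 − (3/2)·R1: [0, 2, -10, -1, 10]
R4 ← R4 − R1: [0, 0, 14, 7, -6]
R6 ← R6 + (3/2)·R1: [0, -3, 0, -8, -4]
Swap R2 ↔ R3
R5 ← R5 − (1/2)·R2: [0, 0, 1, 5/2, -5]
R6 ← R6 + (3/2)·R2: [0, 0, -15, -19/2, 11]
Swap R3 ↔ R4
R5 ← R5 − (1/14)·R3: [0, 0, 0, 2, -32/7]
R6 ← R6 + (15/14)·R3: [0, 0, 0, -2, 32/7]
R5 ← R5 − (1/4)·R4: [0, 0, 0, 0, -99/14]
R6 ← R6 + (1/4)·R4: [0, 0, 0, 0, 99/14]
R6 ← R6 + R5: [0, 0, 0, 0, 0]
5 nonzero rows, so rank(A) = 5.
A has 5 columns; by rank–nullity, nullity = 5 − 5 = 0.

0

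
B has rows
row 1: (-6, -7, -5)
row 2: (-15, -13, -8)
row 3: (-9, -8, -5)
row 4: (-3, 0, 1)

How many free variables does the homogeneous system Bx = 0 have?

1

Row reduce to echelon form.
R2 ← R2 − (5/2)·R1: [0, 9/2, 9/2]
R3 ← R3 − (3/2)·R1: [0, 5/2, 5/2]
R4 ← R4 − (1/2)·R1: [0, 7/2, 7/2]
R3 ← R3 − (5/9)·R2: [0, 0, 0]
R4 ← R4 − (7/9)·R2: [0, 0, 0]
2 nonzero rows, so rank(B) = 2.
B has 3 columns; by rank–nullity, nullity = 3 − 2 = 1.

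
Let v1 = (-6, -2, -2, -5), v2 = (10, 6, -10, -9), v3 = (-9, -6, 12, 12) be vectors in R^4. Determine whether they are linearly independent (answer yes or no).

no

Form the matrix with these vectors as rows and row reduce.
R2 ← R2 + (5/3)·R1: [0, 8/3, -40/3, -52/3]
R3 ← R3 − (3/2)·R1: [0, -3, 15, 39/2]
R3 ← R3 + (9/8)·R2: [0, 0, 0, 0]
2 nonzero rows, so the 3 vectors span a space of dimension 2.
Since 2 < 3, the vectors are linearly dependent.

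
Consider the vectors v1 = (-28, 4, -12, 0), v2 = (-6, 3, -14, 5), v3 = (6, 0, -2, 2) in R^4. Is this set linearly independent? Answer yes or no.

Form the matrix with these vectors as rows and row reduce.
R2 ← R2 − (3/14)·R1: [0, 15/7, -80/7, 5]
R3 ← R3 + (3/14)·R1: [0, 6/7, -32/7, 2]
R3 ← R3 − (2/5)·R2: [0, 0, 0, 0]
2 nonzero rows, so the 3 vectors span a space of dimension 2.
Since 2 < 3, the vectors are linearly dependent.

no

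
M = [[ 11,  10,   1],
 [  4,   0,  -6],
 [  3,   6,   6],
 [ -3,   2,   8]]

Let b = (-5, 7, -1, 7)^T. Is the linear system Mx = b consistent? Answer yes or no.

Row reduce the augmented matrix [M | b].
R2 ← R2 − (4/11)·R1: [0, -40/11, -70/11, 97/11]
R3 ← R3 − (3/11)·R1: [0, 36/11, 63/11, 4/11]
R4 ← R4 + (3/11)·R1: [0, 52/11, 91/11, 62/11]
R3 ← R3 + (9/10)·R2: [0, 0, 0, 83/10]
R4 ← R4 + (13/10)·R2: [0, 0, 0, 171/10]
R4 ← R4 − (171/83)·R3: [0, 0, 0, 0]
The echelon form has 3 nonzero rows; the last pivot sits in the augmented column, so rank(M) = 2 but rank([M|b]) = 3.
Since the ranks differ, the system is inconsistent.

no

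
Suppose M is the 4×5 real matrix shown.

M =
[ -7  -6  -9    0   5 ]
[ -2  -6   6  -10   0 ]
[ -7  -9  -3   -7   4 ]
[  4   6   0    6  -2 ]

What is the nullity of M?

Row reduce to echelon form.
R2 ← R2 − (2/7)·R1: [0, -30/7, 60/7, -10, -10/7]
R3 ← R3 − R1: [0, -3, 6, -7, -1]
R4 ← R4 + (4/7)·R1: [0, 18/7, -36/7, 6, 6/7]
R3 ← R3 − (7/10)·R2: [0, 0, 0, 0, 0]
R4 ← R4 + (3/5)·R2: [0, 0, 0, 0, 0]
2 nonzero rows, so rank(M) = 2.
M has 5 columns; by rank–nullity, nullity = 5 − 2 = 3.

3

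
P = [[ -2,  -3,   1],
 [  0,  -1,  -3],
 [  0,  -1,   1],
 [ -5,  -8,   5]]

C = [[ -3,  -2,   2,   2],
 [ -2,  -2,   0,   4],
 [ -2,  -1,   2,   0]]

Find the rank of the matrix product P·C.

First compute PC:
[[ 10,   9,  -2, -16],
 [  8,   5,  -6,  -4],
 [  0,   1,   2,  -4],
 [ 21,  21,   0, -42]]
Now row reduce the product.
R2 ← R2 − (4/5)·R1: [0, -11/5, -22/5, 44/5]
R4 ← R4 − (21/10)·R1: [0, 21/10, 21/5, -42/5]
R3 ← R3 + (5/11)·R2: [0, 0, 0, 0]
R4 ← R4 + (21/22)·R2: [0, 0, 0, 0]
2 nonzero rows, so rank(PC) = 2.

2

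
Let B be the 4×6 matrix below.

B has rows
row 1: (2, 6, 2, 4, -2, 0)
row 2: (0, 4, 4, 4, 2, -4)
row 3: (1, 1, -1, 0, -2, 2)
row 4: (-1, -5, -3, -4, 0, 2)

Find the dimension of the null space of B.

Row reduce to echelon form.
R3 ← R3 − (1/2)·R1: [0, -2, -2, -2, -1, 2]
R4 ← R4 + (1/2)·R1: [0, -2, -2, -2, -1, 2]
R3 ← R3 + (1/2)·R2: [0, 0, 0, 0, 0, 0]
R4 ← R4 + (1/2)·R2: [0, 0, 0, 0, 0, 0]
2 nonzero rows, so rank(B) = 2.
B has 6 columns; by rank–nullity, nullity = 6 − 2 = 4.

4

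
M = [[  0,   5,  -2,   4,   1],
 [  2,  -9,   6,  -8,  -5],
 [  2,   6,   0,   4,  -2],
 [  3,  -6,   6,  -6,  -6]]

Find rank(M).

2

Row reduce to echelon form.
Swap R1 ↔ R2
R3 ← R3 − R1: [0, 15, -6, 12, 3]
R4 ← R4 − (3/2)·R1: [0, 15/2, -3, 6, 3/2]
R3 ← R3 − (3)·R2: [0, 0, 0, 0, 0]
R4 ← R4 − (3/2)·R2: [0, 0, 0, 0, 0]
Echelon form has 2 nonzero rows, so rank(M) = 2.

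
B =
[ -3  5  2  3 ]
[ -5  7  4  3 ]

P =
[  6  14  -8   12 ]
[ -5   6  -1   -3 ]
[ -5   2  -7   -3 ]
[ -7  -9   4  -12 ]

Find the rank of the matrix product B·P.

First compute BP:
[[-74, -35,  17, -93],
 [-106, -47,  17, -129]]
Now row reduce the product.
R2 ← R2 − (53/37)·R1: [0, 116/37, -272/37, 156/37]
2 nonzero rows, so rank(BP) = 2.

2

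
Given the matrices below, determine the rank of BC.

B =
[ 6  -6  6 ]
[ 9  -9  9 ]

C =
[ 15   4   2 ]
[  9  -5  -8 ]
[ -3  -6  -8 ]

First compute BC:
[[ 18,  18,  12],
 [ 27,  27,  18]]
Now row reduce the product.
R2 ← R2 − (3/2)·R1: [0, 0, 0]
1 nonzero row, so rank(BC) = 1.

1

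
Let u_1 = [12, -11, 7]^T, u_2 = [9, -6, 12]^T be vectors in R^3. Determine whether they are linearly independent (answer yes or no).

yes

Form the matrix with these vectors as rows and row reduce.
R2 ← R2 − (3/4)·R1: [0, 9/4, 27/4]
2 nonzero rows, so the 2 vectors span a space of dimension 2.
Since 2 = 2, the vectors are linearly independent.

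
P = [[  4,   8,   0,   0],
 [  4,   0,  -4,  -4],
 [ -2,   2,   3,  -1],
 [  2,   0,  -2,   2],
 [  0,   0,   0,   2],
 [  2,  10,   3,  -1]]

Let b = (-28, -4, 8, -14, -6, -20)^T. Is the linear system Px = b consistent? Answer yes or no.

Row reduce the augmented matrix [P | b].
R2 ← R2 − R1: [0, -8, -4, -4, 24]
R3 ← R3 + (1/2)·R1: [0, 6, 3, -1, -6]
R4 ← R4 − (1/2)·R1: [0, -4, -2, 2, 0]
R6 ← R6 − (1/2)·R1: [0, 6, 3, -1, -6]
R3 ← R3 + (3/4)·R2: [0, 0, 0, -4, 12]
R4 ← R4 − (1/2)·R2: [0, 0, 0, 4, -12]
R6 ← R6 + (3/4)·R2: [0, 0, 0, -4, 12]
R4 ← R4 + R3: [0, 0, 0, 0, 0]
R5 ← R5 + (1/2)·R3: [0, 0, 0, 0, 0]
R6 ← R6 − R3: [0, 0, 0, 0, 0]
The echelon form has 3 nonzero rows, and every pivot lies in the first 4 columns, so rank(P) = rank([P|b]) = 3.
The system is consistent.

yes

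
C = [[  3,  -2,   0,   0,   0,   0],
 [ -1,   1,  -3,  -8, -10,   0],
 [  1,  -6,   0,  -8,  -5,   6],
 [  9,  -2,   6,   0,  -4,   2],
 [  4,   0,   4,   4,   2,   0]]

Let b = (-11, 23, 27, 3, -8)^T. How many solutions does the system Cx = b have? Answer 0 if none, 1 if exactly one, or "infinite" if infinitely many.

Row reduce the augmented matrix [C | b].
R2 ← R2 + (1/3)·R1: [0, 1/3, -3, -8, -10, 0, 58/3]
R3 ← R3 − (1/3)·R1: [0, -16/3, 0, -8, -5, 6, 92/3]
R4 ← R4 − (3)·R1: [0, 4, 6, 0, -4, 2, 36]
R5 ← R5 − (4/3)·R1: [0, 8/3, 4, 4, 2, 0, 20/3]
R3 ← R3 + (16)·R2: [0, 0, -48, -136, -165, 6, 340]
R4 ← R4 − (12)·R2: [0, 0, 42, 96, 116, 2, -196]
R5 ← R5 − (8)·R2: [0, 0, 28, 68, 82, 0, -148]
R4 ← R4 + (7/8)·R3: [0, 0, 0, -23, -227/8, 29/4, 203/2]
R5 ← R5 + (7/12)·R3: [0, 0, 0, -34/3, -57/4, 7/2, 151/3]
R5 ← R5 − (34/69)·R4: [0, 0, 0, 0, -37/138, -5/69, 22/69]
The echelon form has 5 nonzero rows, and every pivot lies in the first 6 columns, so rank(C) = rank([C|b]) = 5.
The system is consistent.
rank = 5 < 6 unknowns, so there are infinitely many solutions.

infinite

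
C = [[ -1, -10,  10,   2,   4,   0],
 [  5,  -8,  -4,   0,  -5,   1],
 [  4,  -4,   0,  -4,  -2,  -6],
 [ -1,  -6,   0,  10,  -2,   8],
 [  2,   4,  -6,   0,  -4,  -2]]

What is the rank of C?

Row reduce to echelon form.
R2 ← R2 + (5)·R1: [0, -58, 46, 10, 15, 1]
R3 ← R3 + (4)·R1: [0, -44, 40, 4, 14, -6]
R4 ← R4 − R1: [0, 4, -10, 8, -6, 8]
R5 ← R5 + (2)·R1: [0, -16, 14, 4, 4, -2]
R3 ← R3 − (22/29)·R2: [0, 0, 148/29, -104/29, 76/29, -196/29]
R4 ← R4 + (2/29)·R2: [0, 0, -198/29, 252/29, -144/29, 234/29]
R5 ← R5 − (8/29)·R2: [0, 0, 38/29, 36/29, -4/29, -66/29]
R4 ← R4 + (99/74)·R3: [0, 0, 0, 144/37, -54/37, -36/37]
R5 ← R5 − (19/74)·R3: [0, 0, 0, 80/37, -30/37, -20/37]
R5 ← R5 − (5/9)·R4: [0, 0, 0, 0, 0, 0]
Echelon form has 4 nonzero rows, so rank(C) = 4.

4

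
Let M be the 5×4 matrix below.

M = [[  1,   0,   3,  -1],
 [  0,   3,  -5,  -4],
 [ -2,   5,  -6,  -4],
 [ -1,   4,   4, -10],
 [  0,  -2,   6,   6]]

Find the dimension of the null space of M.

0

Row reduce to echelon form.
R3 ← R3 + (2)·R1: [0, 5, 0, -6]
R4 ← R4 + R1: [0, 4, 7, -11]
R3 ← R3 − (5/3)·R2: [0, 0, 25/3, 2/3]
R4 ← R4 − (4/3)·R2: [0, 0, 41/3, -17/3]
R5 ← R5 + (2/3)·R2: [0, 0, 8/3, 10/3]
R4 ← R4 − (41/25)·R3: [0, 0, 0, -169/25]
R5 ← R5 − (8/25)·R3: [0, 0, 0, 78/25]
R5 ← R5 + (6/13)·R4: [0, 0, 0, 0]
4 nonzero rows, so rank(M) = 4.
M has 4 columns; by rank–nullity, nullity = 4 − 4 = 0.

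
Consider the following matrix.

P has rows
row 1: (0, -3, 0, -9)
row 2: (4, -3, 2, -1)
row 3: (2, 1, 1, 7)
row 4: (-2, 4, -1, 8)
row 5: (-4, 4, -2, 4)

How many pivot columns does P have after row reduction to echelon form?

Row reduce to echelon form.
Swap R1 ↔ R2
R3 ← R3 − (1/2)·R1: [0, 5/2, 0, 15/2]
R4 ← R4 + (1/2)·R1: [0, 5/2, 0, 15/2]
R5 ← R5 + R1: [0, 1, 0, 3]
R3 ← R3 + (5/6)·R2: [0, 0, 0, 0]
R4 ← R4 + (5/6)·R2: [0, 0, 0, 0]
R5 ← R5 + (1/3)·R2: [0, 0, 0, 0]
Echelon form has 2 nonzero rows, so rank(P) = 2.
Each nonzero row contributes one pivot column: 2 pivot columns.

2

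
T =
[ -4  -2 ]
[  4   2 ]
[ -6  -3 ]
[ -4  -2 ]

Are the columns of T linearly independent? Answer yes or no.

Row reduce T to echelon form.
R2 ← R2 + R1: [0, 0]
R3 ← R3 − (3/2)·R1: [0, 0]
R4 ← R4 − R1: [0, 0]
1 pivot among 2 columns.
Only 1 < 2 pivot columns, so the columns are linearly dependent.

no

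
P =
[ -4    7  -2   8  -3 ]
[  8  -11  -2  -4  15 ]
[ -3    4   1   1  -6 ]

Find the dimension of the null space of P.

3

Row reduce to echelon form.
R2 ← R2 + (2)·R1: [0, 3, -6, 12, 9]
R3 ← R3 − (3/4)·R1: [0, -5/4, 5/2, -5, -15/4]
R3 ← R3 + (5/12)·R2: [0, 0, 0, 0, 0]
2 nonzero rows, so rank(P) = 2.
P has 5 columns; by rank–nullity, nullity = 5 − 2 = 3.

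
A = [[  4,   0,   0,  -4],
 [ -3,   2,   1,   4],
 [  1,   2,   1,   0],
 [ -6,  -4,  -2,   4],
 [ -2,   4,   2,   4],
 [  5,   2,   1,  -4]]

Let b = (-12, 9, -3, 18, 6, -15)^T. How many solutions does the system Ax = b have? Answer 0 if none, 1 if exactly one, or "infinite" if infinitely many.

Row reduce the augmented matrix [A | b].
R2 ← R2 + (3/4)·R1: [0, 2, 1, 1, 0]
R3 ← R3 − (1/4)·R1: [0, 2, 1, 1, 0]
R4 ← R4 + (3/2)·R1: [0, -4, -2, -2, 0]
R5 ← R5 + (1/2)·R1: [0, 4, 2, 2, 0]
R6 ← R6 − (5/4)·R1: [0, 2, 1, 1, 0]
R3 ← R3 − R2: [0, 0, 0, 0, 0]
R4 ← R4 + (2)·R2: [0, 0, 0, 0, 0]
R5 ← R5 − (2)·R2: [0, 0, 0, 0, 0]
R6 ← R6 − R2: [0, 0, 0, 0, 0]
The echelon form has 2 nonzero rows, and every pivot lies in the first 4 columns, so rank(A) = rank([A|b]) = 2.
The system is consistent.
rank = 2 < 4 unknowns, so there are infinitely many solutions.

infinite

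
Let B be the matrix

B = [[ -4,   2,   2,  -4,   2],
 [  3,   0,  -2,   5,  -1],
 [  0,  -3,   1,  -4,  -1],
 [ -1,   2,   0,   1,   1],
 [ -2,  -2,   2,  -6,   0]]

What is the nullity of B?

3

Row reduce to echelon form.
R2 ← R2 + (3/4)·R1: [0, 3/2, -1/2, 2, 1/2]
R4 ← R4 − (1/4)·R1: [0, 3/2, -1/2, 2, 1/2]
R5 ← R5 − (1/2)·R1: [0, -3, 1, -4, -1]
R3 ← R3 + (2)·R2: [0, 0, 0, 0, 0]
R4 ← R4 − R2: [0, 0, 0, 0, 0]
R5 ← R5 + (2)·R2: [0, 0, 0, 0, 0]
2 nonzero rows, so rank(B) = 2.
B has 5 columns; by rank–nullity, nullity = 5 − 2 = 3.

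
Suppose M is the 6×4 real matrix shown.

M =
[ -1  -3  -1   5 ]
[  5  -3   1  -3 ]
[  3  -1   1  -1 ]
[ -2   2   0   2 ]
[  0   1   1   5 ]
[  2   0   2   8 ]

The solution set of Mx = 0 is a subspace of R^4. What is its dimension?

1

Row reduce to echelon form.
R2 ← R2 + (5)·R1: [0, -18, -4, 22]
R3 ← R3 + (3)·R1: [0, -10, -2, 14]
R4 ← R4 − (2)·R1: [0, 8, 2, -8]
R6 ← R6 + (2)·R1: [0, -6, 0, 18]
R3 ← R3 − (5/9)·R2: [0, 0, 2/9, 16/9]
R4 ← R4 + (4/9)·R2: [0, 0, 2/9, 16/9]
R5 ← R5 + (1/18)·R2: [0, 0, 7/9, 56/9]
R6 ← R6 − (1/3)·R2: [0, 0, 4/3, 32/3]
R4 ← R4 − R3: [0, 0, 0, 0]
R5 ← R5 − (7/2)·R3: [0, 0, 0, 0]
R6 ← R6 − (6)·R3: [0, 0, 0, 0]
3 nonzero rows, so rank(M) = 3.
M has 4 columns; by rank–nullity, nullity = 4 − 3 = 1.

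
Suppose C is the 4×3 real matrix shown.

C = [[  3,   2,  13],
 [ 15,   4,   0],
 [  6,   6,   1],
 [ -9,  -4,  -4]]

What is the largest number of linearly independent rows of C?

Row reduce to echelon form.
R2 ← R2 − (5)·R1: [0, -6, -65]
R3 ← R3 − (2)·R1: [0, 2, -25]
R4 ← R4 + (3)·R1: [0, 2, 35]
R3 ← R3 + (1/3)·R2: [0, 0, -140/3]
R4 ← R4 + (1/3)·R2: [0, 0, 40/3]
R4 ← R4 + (2/7)·R3: [0, 0, 0]
Echelon form has 3 nonzero rows, so rank(C) = 3.
The rank gives the maximum number of linearly independent rows: 3.

3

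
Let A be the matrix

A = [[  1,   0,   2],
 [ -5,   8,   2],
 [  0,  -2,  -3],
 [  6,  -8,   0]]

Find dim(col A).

2

Row reduce to echelon form.
R2 ← R2 + (5)·R1: [0, 8, 12]
R4 ← R4 − (6)·R1: [0, -8, -12]
R3 ← R3 + (1/4)·R2: [0, 0, 0]
R4 ← R4 + R2: [0, 0, 0]
Echelon form has 2 nonzero rows, so rank(A) = 2.
The column space has dimension equal to the rank: 2.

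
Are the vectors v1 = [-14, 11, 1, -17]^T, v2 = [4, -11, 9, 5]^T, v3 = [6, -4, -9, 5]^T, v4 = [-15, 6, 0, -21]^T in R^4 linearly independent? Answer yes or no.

Form the matrix with these vectors as rows and row reduce.
R2 ← R2 + (2/7)·R1: [0, -55/7, 65/7, 1/7]
R3 ← R3 + (3/7)·R1: [0, 5/7, -60/7, -16/7]
R4 ← R4 − (15/14)·R1: [0, -81/14, -15/14, -39/14]
R3 ← R3 + (1/11)·R2: [0, 0, -85/11, -25/11]
R4 ← R4 − (81/110)·R2: [0, 0, -87/11, -159/55]
R4 ← R4 − (87/85)·R3: [0, 0, 0, -48/85]
4 nonzero rows, so the 4 vectors span a space of dimension 4.
Since 4 = 4, the vectors are linearly independent.

yes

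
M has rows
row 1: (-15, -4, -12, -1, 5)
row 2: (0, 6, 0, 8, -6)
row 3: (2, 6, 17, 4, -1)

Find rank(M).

Row reduce to echelon form.
R3 ← R3 + (2/15)·R1: [0, 82/15, 77/5, 58/15, -1/3]
R3 ← R3 − (41/45)·R2: [0, 0, 77/5, -154/45, 77/15]
Echelon form has 3 nonzero rows, so rank(M) = 3.

3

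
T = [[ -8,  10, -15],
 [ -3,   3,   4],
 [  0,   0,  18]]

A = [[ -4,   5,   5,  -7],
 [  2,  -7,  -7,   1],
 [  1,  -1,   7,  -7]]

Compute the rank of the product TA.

3

First compute TA:
[[ 37, -95, -215, 171],
 [ 22, -40,  -8,  -4],
 [ 18, -18, 126, -126]]
Now row reduce the product.
R2 ← R2 − (22/37)·R1: [0, 610/37, 4434/37, -3910/37]
R3 ← R3 − (18/37)·R1: [0, 1044/37, 8532/37, -7740/37]
R3 ← R3 − (522/305)·R2: [0, 0, 7776/305, -1728/61]
3 nonzero rows, so rank(TA) = 3.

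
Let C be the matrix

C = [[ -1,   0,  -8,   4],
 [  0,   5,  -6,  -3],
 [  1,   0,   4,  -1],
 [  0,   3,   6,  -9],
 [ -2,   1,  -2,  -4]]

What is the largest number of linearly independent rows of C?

Row reduce to echelon form.
R3 ← R3 + R1: [0, 0, -4, 3]
R5 ← R5 − (2)·R1: [0, 1, 14, -12]
R4 ← R4 − (3/5)·R2: [0, 0, 48/5, -36/5]
R5 ← R5 − (1/5)·R2: [0, 0, 76/5, -57/5]
R4 ← R4 + (12/5)·R3: [0, 0, 0, 0]
R5 ← R5 + (19/5)·R3: [0, 0, 0, 0]
Echelon form has 3 nonzero rows, so rank(C) = 3.
The rank gives the maximum number of linearly independent rows: 3.

3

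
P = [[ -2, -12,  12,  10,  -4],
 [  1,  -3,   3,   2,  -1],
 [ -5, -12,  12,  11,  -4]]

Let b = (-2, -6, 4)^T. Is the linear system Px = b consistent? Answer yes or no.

Row reduce the augmented matrix [P | b].
R2 ← R2 + (1/2)·R1: [0, -9, 9, 7, -3, -7]
R3 ← R3 − (5/2)·R1: [0, 18, -18, -14, 6, 9]
R3 ← R3 + (2)·R2: [0, 0, 0, 0, 0, -5]
The echelon form has 3 nonzero rows; the last pivot sits in the augmented column, so rank(P) = 2 but rank([P|b]) = 3.
Since the ranks differ, the system is inconsistent.

no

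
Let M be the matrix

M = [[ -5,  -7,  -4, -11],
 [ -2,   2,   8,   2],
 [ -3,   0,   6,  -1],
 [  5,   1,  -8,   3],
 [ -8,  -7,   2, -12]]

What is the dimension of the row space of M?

Row reduce to echelon form.
R2 ← R2 − (2/5)·R1: [0, 24/5, 48/5, 32/5]
R3 ← R3 − (3/5)·R1: [0, 21/5, 42/5, 28/5]
R4 ← R4 + R1: [0, -6, -12, -8]
R5 ← R5 − (8/5)·R1: [0, 21/5, 42/5, 28/5]
R3 ← R3 − (7/8)·R2: [0, 0, 0, 0]
R4 ← R4 + (5/4)·R2: [0, 0, 0, 0]
R5 ← R5 − (7/8)·R2: [0, 0, 0, 0]
Echelon form has 2 nonzero rows, so rank(M) = 2.
The row space has dimension equal to the rank: 2.

2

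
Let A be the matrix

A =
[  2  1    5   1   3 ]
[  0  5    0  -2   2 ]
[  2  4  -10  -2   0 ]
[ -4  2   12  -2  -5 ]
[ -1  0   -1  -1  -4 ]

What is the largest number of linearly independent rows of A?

Row reduce to echelon form.
R3 ← R3 − R1: [0, 3, -15, -3, -3]
R4 ← R4 + (2)·R1: [0, 4, 22, 0, 1]
R5 ← R5 + (1/2)·R1: [0, 1/2, 3/2, -1/2, -5/2]
R3 ← R3 − (3/5)·R2: [0, 0, -15, -9/5, -21/5]
R4 ← R4 − (4/5)·R2: [0, 0, 22, 8/5, -3/5]
R5 ← R5 − (1/10)·R2: [0, 0, 3/2, -3/10, -27/10]
R4 ← R4 + (22/15)·R3: [0, 0, 0, -26/25, -169/25]
R5 ← R5 + (1/10)·R3: [0, 0, 0, -12/25, -78/25]
R5 ← R5 − (6/13)·R4: [0, 0, 0, 0, 0]
Echelon form has 4 nonzero rows, so rank(A) = 4.
The rank gives the maximum number of linearly independent rows: 4.

4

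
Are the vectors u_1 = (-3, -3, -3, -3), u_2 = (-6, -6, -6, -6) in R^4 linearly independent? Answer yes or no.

Form the matrix with these vectors as rows and row reduce.
R2 ← R2 − (2)·R1: [0, 0, 0, 0]
1 nonzero row, so the 2 vectors span a space of dimension 1.
Since 1 < 2, the vectors are linearly dependent.

no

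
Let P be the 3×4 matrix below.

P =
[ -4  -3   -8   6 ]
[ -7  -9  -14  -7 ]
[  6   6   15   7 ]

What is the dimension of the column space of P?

3

Row reduce to echelon form.
R2 ← R2 − (7/4)·R1: [0, -15/4, 0, -35/2]
R3 ← R3 + (3/2)·R1: [0, 3/2, 3, 16]
R3 ← R3 + (2/5)·R2: [0, 0, 3, 9]
Echelon form has 3 nonzero rows, so rank(P) = 3.
The column space has dimension equal to the rank: 3.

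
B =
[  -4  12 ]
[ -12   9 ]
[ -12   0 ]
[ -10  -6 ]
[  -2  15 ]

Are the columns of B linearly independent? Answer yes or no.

yes

Row reduce B to echelon form.
R2 ← R2 − (3)·R1: [0, -27]
R3 ← R3 − (3)·R1: [0, -36]
R4 ← R4 − (5/2)·R1: [0, -36]
R5 ← R5 − (1/2)·R1: [0, 9]
R3 ← R3 − (4/3)·R2: [0, 0]
R4 ← R4 − (4/3)·R2: [0, 0]
R5 ← R5 + (1/3)·R2: [0, 0]
2 pivots among 2 columns.
Every column is a pivot column, so the columns are linearly independent.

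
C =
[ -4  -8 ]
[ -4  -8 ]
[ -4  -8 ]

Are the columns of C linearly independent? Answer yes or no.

no

Row reduce C to echelon form.
R2 ← R2 − R1: [0, 0]
R3 ← R3 − R1: [0, 0]
1 pivot among 2 columns.
Only 1 < 2 pivot columns, so the columns are linearly dependent.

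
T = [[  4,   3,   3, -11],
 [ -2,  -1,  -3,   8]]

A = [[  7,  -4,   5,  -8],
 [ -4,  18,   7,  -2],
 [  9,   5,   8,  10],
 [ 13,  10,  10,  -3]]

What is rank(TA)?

First compute TA:
[[-100, -57, -45,  25],
 [ 67,  55,  39, -36]]
Now row reduce the product.
R2 ← R2 + (67/100)·R1: [0, 1681/100, 177/20, -77/4]
2 nonzero rows, so rank(TA) = 2.

2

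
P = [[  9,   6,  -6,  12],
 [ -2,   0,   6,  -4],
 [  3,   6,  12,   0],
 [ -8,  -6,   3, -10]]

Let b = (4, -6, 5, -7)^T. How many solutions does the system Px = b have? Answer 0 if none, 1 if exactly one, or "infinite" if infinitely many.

0

Row reduce the augmented matrix [P | b].
R2 ← R2 + (2/9)·R1: [0, 4/3, 14/3, -4/3, -46/9]
R3 ← R3 − (1/3)·R1: [0, 4, 14, -4, 11/3]
R4 ← R4 + (8/9)·R1: [0, -2/3, -7/3, 2/3, -31/9]
R3 ← R3 − (3)·R2: [0, 0, 0, 0, 19]
R4 ← R4 + (1/2)·R2: [0, 0, 0, 0, -6]
R4 ← R4 + (6/19)·R3: [0, 0, 0, 0, 0]
The echelon form has 3 nonzero rows; the last pivot sits in the augmented column, so rank(P) = 2 but rank([P|b]) = 3.
Since the ranks differ, the system is inconsistent.
It has no solutions.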